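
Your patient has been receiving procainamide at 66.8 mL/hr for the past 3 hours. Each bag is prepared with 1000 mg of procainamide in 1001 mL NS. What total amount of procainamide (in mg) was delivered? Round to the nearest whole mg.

200 mg

Concentration = 1000 mg ÷ 1001 mL = 0.999001 mg/mL
Drug rate = 66.8 mL/hr × 0.999001 mg/mL = 66.73327 mg/hr
Total = 66.73327 mg/hr × 3 hr = 200.1998 mg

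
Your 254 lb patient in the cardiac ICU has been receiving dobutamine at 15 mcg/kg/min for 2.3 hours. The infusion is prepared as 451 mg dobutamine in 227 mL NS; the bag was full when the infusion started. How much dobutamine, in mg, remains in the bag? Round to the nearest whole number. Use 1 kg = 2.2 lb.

212 mg

Weight = 254 lb ÷ 2.2 lb/kg = 115.4545 kg
Dose = 15 mcg/kg/min × 115.4545 kg = 1731.818 mcg/min
1731.818 mcg/min × 60 min/hr = 103909.1 mcg/hr
Concentration = 451 mg ÷ 227 mL = 1.986784 mg/mL = 1986.784 mcg/mL
Rate = 103909.1 mcg/hr ÷ 1986.784 mcg/mL = 52.30014 mL/hr
Volume infused = 52.30014 mL/hr × 2.3 hr = 120.2903 mL
Volume remaining = 227 − 120.2903 = 106.7097 mL
Drug remaining = 106.7097 mL × 1986.784 mcg/mL = 212009.1 mcg = 212.0091 mg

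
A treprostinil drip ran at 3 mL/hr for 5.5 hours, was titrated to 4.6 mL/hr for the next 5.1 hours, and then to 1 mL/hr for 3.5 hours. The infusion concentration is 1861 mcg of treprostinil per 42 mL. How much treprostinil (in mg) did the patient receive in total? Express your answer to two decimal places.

Concentration = 1861 mcg ÷ 42 mL = 44.30952 mcg/mL
Stage 1: 3 mL/hr × 5.5 hr = 16.5 mL → 16.5 mL × 44.30952 mcg/mL = 731.1071 mcg
Stage 2: 4.6 mL/hr × 5.1 hr = 23.46 mL → 23.46 mL × 44.30952 mcg/mL = 1039.501 mcg
Stage 3: 1 mL/hr × 3.5 hr = 3.5 mL → 3.5 mL × 44.30952 mcg/mL = 155.0833 mcg
Total = 731.1071 + 1039.501 + 155.0833 = 1925.692 mcg = 1.925692 mg

1.93 mg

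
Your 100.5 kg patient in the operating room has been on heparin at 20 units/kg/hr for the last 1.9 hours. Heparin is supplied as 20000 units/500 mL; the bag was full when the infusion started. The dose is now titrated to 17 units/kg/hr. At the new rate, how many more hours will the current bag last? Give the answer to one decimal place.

9.5 hours

Initial rate:
Dose = 20 units/kg/hr × 100.5 kg = 2010 units/hr
Concentration = 20000 units ÷ 500 mL = 40 units/mL
Rate = 2010 units/hr ÷ 40 units/mL = 50.25 mL/hr
Volume infused so far = 50.25 mL/hr × 1.9 hr = 95.475 mL
Volume remaining = 500 − 95.475 = 404.525 mL
New rate:
Dose = 17 units/kg/hr × 100.5 kg = 1708.5 units/hr
Rate = 1708.5 units/hr ÷ 40 units/mL = 42.7125 mL/hr
Time remaining = 404.525 mL ÷ 42.7125 mL/hr = 9.470881 hr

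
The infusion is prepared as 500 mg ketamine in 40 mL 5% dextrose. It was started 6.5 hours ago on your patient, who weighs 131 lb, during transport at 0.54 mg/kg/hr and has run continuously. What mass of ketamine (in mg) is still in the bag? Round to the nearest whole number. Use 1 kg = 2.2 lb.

291 mg

Weight = 131 lb ÷ 2.2 lb/kg = 59.54545 kg
Dose = 0.54 mg/kg/hr × 59.54545 kg = 32.15455 mg/hr
Concentration = 500 mg ÷ 40 mL = 12.5 mg/mL
Rate = 32.15455 mg/hr ÷ 12.5 mg/mL = 2.572364 mL/hr
Volume infused = 2.572364 mL/hr × 6.5 hr = 16.72036 mL
Volume remaining = 40 − 16.72036 = 23.27964 mL
Drug remaining = 23.27964 mL × 12.5 mg/mL = 290.9955 mg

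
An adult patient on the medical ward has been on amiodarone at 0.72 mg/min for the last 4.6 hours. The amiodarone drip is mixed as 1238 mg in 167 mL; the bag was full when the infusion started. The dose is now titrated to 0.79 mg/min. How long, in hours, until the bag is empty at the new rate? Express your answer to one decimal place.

Initial rate:
0.72 mg/min × 60 min/hr = 43.2 mg/hr
Concentration = 1238 mg ÷ 167 mL = 7.413174 mg/mL
Rate = 43.2 mg/hr ÷ 7.413174 mg/mL = 5.827464 mL/hr
Volume infused so far = 5.827464 mL/hr × 4.6 hr = 26.80633 mL
Volume remaining = 167 − 26.80633 = 140.1937 mL
New rate:
0.79 mg/min × 60 min/hr = 47.4 mg/hr
Rate = 47.4 mg/hr ÷ 7.413174 mg/mL = 6.394023 mL/hr
Time remaining = 140.1937 mL ÷ 6.394023 mL/hr = 21.92574 hr

21.9 hours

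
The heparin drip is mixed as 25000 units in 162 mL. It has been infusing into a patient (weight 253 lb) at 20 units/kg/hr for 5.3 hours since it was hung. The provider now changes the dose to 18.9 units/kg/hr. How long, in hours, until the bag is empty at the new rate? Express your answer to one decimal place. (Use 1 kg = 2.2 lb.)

5.9 hours

Initial rate:
Weight = 253 lb ÷ 2.2 lb/kg = 115 kg
Dose = 20 units/kg/hr × 115 kg = 2300 units/hr
Concentration = 25000 units ÷ 162 mL = 154.321 units/mL
Rate = 2300 units/hr ÷ 154.321 units/mL = 14.904 mL/hr
Volume infused so far = 14.904 mL/hr × 5.3 hr = 78.9912 mL
Volume remaining = 162 − 78.9912 = 83.0088 mL
New rate:
Dose = 18.9 units/kg/hr × 115 kg = 2173.5 units/hr
Rate = 2173.5 units/hr ÷ 154.321 units/mL = 14.08428 mL/hr
Time remaining = 83.0088 mL ÷ 14.08428 mL/hr = 5.89372 hr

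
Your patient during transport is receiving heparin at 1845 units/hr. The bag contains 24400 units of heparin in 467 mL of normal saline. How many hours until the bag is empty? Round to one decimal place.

13.2 hours

Concentration = 24400 units ÷ 467 mL = 52.24839 units/mL
Rate = 1845 units/hr ÷ 52.24839 units/mL = 35.31209 mL/hr
Duration = 467 mL ÷ 35.31209 mL/hr = 13.22493 hr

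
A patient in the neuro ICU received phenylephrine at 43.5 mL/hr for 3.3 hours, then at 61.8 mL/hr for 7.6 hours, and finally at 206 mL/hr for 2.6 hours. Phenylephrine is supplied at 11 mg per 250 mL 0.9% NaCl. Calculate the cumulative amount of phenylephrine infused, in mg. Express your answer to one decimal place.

50.5 mg

Concentration = 11 mg ÷ 250 mL = 0.044 mg/mL
Stage 1: 43.5 mL/hr × 3.3 hr = 143.55 mL → 143.55 mL × 0.044 mg/mL = 6.3162 mg
Stage 2: 61.8 mL/hr × 7.6 hr = 469.68 mL → 469.68 mL × 0.044 mg/mL = 20.66592 mg
Stage 3: 206 mL/hr × 2.6 hr = 535.6 mL → 535.6 mL × 0.044 mg/mL = 23.5664 mg
Total = 6.3162 + 20.66592 + 23.5664 = 50.54852 mg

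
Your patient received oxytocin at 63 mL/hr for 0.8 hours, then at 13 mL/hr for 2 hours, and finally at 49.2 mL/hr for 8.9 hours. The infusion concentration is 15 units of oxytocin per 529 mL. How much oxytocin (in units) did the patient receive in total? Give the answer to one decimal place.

Concentration = 15 units ÷ 529 mL = 0.02835539 units/mL
Stage 1: 63 mL/hr × 0.8 hr = 50.4 mL → 50.4 mL × 0.02835539 units/mL = 1.429112 units
Stage 2: 13 mL/hr × 2 hr = 26 mL → 26 mL × 0.02835539 units/mL = 0.7372401 units
Stage 3: 49.2 mL/hr × 8.9 hr = 437.88 mL → 437.88 mL × 0.02835539 units/mL = 12.41626 units
Total = 1.429112 + 0.7372401 + 12.41626 = 14.58261 units

14.6 units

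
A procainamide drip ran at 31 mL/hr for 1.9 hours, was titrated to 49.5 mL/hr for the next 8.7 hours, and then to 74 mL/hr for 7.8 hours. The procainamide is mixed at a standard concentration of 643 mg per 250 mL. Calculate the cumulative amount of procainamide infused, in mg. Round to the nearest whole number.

2744 mg

Concentration = 643 mg ÷ 250 mL = 2.572 mg/mL
Stage 1: 31 mL/hr × 1.9 hr = 58.9 mL → 58.9 mL × 2.572 mg/mL = 151.4908 mg
Stage 2: 49.5 mL/hr × 8.7 hr = 430.65 mL → 430.65 mL × 2.572 mg/mL = 1107.632 mg
Stage 3: 74 mL/hr × 7.8 hr = 577.2 mL → 577.2 mL × 2.572 mg/mL = 1484.558 mg
Total = 151.4908 + 1107.632 + 1484.558 = 2743.681 mg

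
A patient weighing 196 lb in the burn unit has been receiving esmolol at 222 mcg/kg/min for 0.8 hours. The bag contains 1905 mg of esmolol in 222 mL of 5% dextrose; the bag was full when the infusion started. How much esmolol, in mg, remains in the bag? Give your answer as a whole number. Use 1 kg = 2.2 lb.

956 mg

Weight = 196 lb ÷ 2.2 lb/kg = 89.09091 kg
Dose = 222 mcg/kg/min × 89.09091 kg = 19778.18 mcg/min
19778.18 mcg/min × 60 min/hr = 1186691 mcg/hr
Concentration = 1905 mg ÷ 222 mL = 8.581081 mg/mL = 8581.081 mcg/mL
Rate = 1186691 mcg/hr ÷ 8581.081 mcg/mL = 138.2915 mL/hr
Volume infused = 138.2915 mL/hr × 0.8 hr = 110.6332 mL
Volume remaining = 222 − 110.6332 = 111.3668 mL
Drug remaining = 111.3668 mL × 8581.081 mcg/mL = 955647.3 mcg = 955.6473 mg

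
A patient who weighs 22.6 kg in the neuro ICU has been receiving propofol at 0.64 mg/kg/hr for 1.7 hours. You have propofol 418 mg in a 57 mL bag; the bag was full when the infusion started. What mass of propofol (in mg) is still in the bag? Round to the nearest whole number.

393 mg

Dose = 0.64 mg/kg/hr × 22.6 kg = 14.464 mg/hr
Concentration = 418 mg ÷ 57 mL = 7.333333 mg/mL
Rate = 14.464 mg/hr ÷ 7.333333 mg/mL = 1.972364 mL/hr
Volume infused = 1.972364 mL/hr × 1.7 hr = 3.353018 mL
Volume remaining = 57 − 3.353018 = 53.64698 mL
Drug remaining = 53.64698 mL × 7.333333 mg/mL = 393.4112 mg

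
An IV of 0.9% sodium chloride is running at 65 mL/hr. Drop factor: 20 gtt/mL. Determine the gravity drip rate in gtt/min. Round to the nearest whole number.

65 mL/hr ÷ 60 min/hr = 1.083333 mL/min
1.083333 mL/min × 20 gtt/mL = 21.66667 gtt/min

22 gtt/min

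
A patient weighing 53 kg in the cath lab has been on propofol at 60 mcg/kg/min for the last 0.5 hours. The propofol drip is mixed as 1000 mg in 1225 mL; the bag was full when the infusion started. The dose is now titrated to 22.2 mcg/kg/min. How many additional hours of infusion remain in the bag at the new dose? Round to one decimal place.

12.8 hours

Initial rate:
Dose = 60 mcg/kg/min × 53 kg = 3180 mcg/min
3180 mcg/min × 60 min/hr = 190800 mcg/hr
Concentration = 1000 mg ÷ 1225 mL = 0.8163265 mg/mL = 816.3265 mcg/mL
Rate = 190800 mcg/hr ÷ 816.3265 mcg/mL = 233.73 mL/hr
Volume infused so far = 233.73 mL/hr × 0.5 hr = 116.865 mL
Volume remaining = 1225 − 116.865 = 1108.135 mL
New rate:
Dose = 22.2 mcg/kg/min × 53 kg = 1176.6 mcg/min
1176.6 mcg/min × 60 min/hr = 70596 mcg/hr
Rate = 70596 mcg/hr ÷ 816.3265 mcg/mL = 86.4801 mL/hr
Time remaining = 1108.135 mL ÷ 86.4801 mL/hr = 12.81376 hr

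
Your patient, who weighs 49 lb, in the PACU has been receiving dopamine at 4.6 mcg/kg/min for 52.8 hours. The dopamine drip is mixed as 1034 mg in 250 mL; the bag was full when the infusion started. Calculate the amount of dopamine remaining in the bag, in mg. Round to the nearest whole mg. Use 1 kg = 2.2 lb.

709 mg

Weight = 49 lb ÷ 2.2 lb/kg = 22.27273 kg
Dose = 4.6 mcg/kg/min × 22.27273 kg = 102.4545 mcg/min
102.4545 mcg/min × 60 min/hr = 6147.273 mcg/hr
Concentration = 1034 mg ÷ 250 mL = 4.136 mg/mL = 4136 mcg/mL
Rate = 6147.273 mcg/hr ÷ 4136 mcg/mL = 1.486285 mL/hr
Volume infused = 1.486285 mL/hr × 52.8 hr = 78.47582 mL
Volume remaining = 250 − 78.47582 = 171.5242 mL
Drug remaining = 171.5242 mL × 4136 mcg/mL = 709424 mcg = 709.424 mg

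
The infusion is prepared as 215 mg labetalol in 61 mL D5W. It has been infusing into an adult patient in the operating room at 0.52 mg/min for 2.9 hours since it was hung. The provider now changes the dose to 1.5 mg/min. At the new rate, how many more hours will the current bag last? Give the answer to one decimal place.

Initial rate:
0.52 mg/min × 60 min/hr = 31.2 mg/hr
Concentration = 215 mg ÷ 61 mL = 3.52459 mg/mL
Rate = 31.2 mg/hr ÷ 3.52459 mg/mL = 8.852093 mL/hr
Volume infused so far = 8.852093 mL/hr × 2.9 hr = 25.67107 mL
Volume remaining = 61 − 25.67107 = 35.32893 mL
New rate:
1.5 mg/min × 60 min/hr = 90 mg/hr
Rate = 90 mg/hr ÷ 3.52459 mg/mL = 25.53488 mL/hr
Time remaining = 35.32893 mL ÷ 25.53488 mL/hr = 1.383556 hr

1.4 hours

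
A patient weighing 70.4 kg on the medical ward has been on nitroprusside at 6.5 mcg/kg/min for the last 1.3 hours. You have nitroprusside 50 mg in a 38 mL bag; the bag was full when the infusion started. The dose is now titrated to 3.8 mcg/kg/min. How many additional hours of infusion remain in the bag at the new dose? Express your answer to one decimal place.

0.9 hours

Initial rate:
Dose = 6.5 mcg/kg/min × 70.4 kg = 457.6 mcg/min
457.6 mcg/min × 60 min/hr = 27456 mcg/hr
Concentration = 50 mg ÷ 38 mL = 1.315789 mg/mL = 1315.789 mcg/mL
Rate = 27456 mcg/hr ÷ 1315.789 mcg/mL = 20.86656 mL/hr
Volume infused so far = 20.86656 mL/hr × 1.3 hr = 27.12653 mL
Volume remaining = 38 − 27.12653 = 10.87347 mL
New rate:
Dose = 3.8 mcg/kg/min × 70.4 kg = 267.52 mcg/min
267.52 mcg/min × 60 min/hr = 16051.2 mcg/hr
Rate = 16051.2 mcg/hr ÷ 1315.789 mcg/mL = 12.19891 mL/hr
Time remaining = 10.87347 mL ÷ 12.19891 mL/hr = 0.8913477 hr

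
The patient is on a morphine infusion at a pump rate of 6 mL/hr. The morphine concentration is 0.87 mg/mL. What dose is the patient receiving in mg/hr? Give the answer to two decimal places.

5.22 mg/hr

Drug rate = 6 mL/hr × 0.87 mg/mL = 5.22 mg/hr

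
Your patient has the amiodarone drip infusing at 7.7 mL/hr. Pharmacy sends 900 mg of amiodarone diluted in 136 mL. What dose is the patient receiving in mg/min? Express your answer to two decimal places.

Concentration = 900 mg ÷ 136 mL = 6.617647 mg/mL
Drug rate = 7.7 mL/hr × 6.617647 mg/mL = 50.95588 mg/hr
50.95588 mg/hr ÷ 60 min/hr = 0.8492647 mg/min

0.85 mg/min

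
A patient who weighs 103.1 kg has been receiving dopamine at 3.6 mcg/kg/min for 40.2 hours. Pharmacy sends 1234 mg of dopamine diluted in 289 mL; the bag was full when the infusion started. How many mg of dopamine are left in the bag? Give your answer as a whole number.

Dose = 3.6 mcg/kg/min × 103.1 kg = 371.16 mcg/min
371.16 mcg/min × 60 min/hr = 22269.6 mcg/hr
Concentration = 1234 mg ÷ 289 mL = 4.269896 mg/mL = 4269.896 mcg/mL
Rate = 22269.6 mcg/hr ÷ 4269.896 mcg/mL = 5.21549 mL/hr
Volume infused = 5.21549 mL/hr × 40.2 hr = 209.6627 mL
Volume remaining = 289 − 209.6627 = 79.33731 mL
Drug remaining = 79.33731 mL × 4269.896 mcg/mL = 338762.1 mcg = 338.7621 mg

339 mg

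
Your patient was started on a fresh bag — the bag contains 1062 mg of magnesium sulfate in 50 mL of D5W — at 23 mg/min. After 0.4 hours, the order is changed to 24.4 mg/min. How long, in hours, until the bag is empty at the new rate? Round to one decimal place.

0.3 hours

Initial rate:
23 mg/min × 60 min/hr = 1380 mg/hr
Concentration = 1062 mg ÷ 50 mL = 21.24 mg/mL
Rate = 1380 mg/hr ÷ 21.24 mg/mL = 64.97175 mL/hr
Volume infused so far = 64.97175 mL/hr × 0.4 hr = 25.9887 mL
Volume remaining = 50 − 25.9887 = 24.0113 mL
New rate:
24.4 mg/min × 60 min/hr = 1464 mg/hr
Rate = 1464 mg/hr ÷ 21.24 mg/mL = 68.92655 mL/hr
Time remaining = 24.0113 mL ÷ 68.92655 mL/hr = 0.3483607 hr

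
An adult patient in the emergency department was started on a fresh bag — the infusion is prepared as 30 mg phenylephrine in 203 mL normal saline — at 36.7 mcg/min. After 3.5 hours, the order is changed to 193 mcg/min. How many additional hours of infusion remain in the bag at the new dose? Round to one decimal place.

Initial rate:
36.7 mcg/min × 60 min/hr = 2202 mcg/hr
Concentration = 30 mg ÷ 203 mL = 0.1477833 mg/mL = 147.7833 mcg/mL
Rate = 2202 mcg/hr ÷ 147.7833 mcg/mL = 14.9002 mL/hr
Volume infused so far = 14.9002 mL/hr × 3.5 hr = 52.1507 mL
Volume remaining = 203 − 52.1507 = 150.8493 mL
New rate:
193 mcg/min × 60 min/hr = 11580 mcg/hr
Rate = 11580 mcg/hr ÷ 147.7833 mcg/mL = 78.358 mL/hr
Time remaining = 150.8493 mL ÷ 78.358 mL/hr = 1.92513 hr

1.9 hours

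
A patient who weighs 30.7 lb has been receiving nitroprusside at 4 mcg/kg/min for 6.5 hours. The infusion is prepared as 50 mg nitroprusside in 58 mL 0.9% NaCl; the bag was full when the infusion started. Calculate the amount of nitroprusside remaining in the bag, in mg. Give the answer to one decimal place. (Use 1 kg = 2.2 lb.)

28.2 mg

Weight = 30.7 lb ÷ 2.2 lb/kg = 13.95455 kg
Dose = 4 mcg/kg/min × 13.95455 kg = 55.81818 mcg/min
55.81818 mcg/min × 60 min/hr = 3349.091 mcg/hr
Concentration = 50 mg ÷ 58 mL = 0.862069 mg/mL = 862.069 mcg/mL
Rate = 3349.091 mcg/hr ÷ 862.069 mcg/mL = 3.884945 mL/hr
Volume infused = 3.884945 mL/hr × 6.5 hr = 25.25215 mL
Volume remaining = 58 − 25.25215 = 32.74785 mL
Drug remaining = 32.74785 mL × 862.069 mcg/mL = 28230.91 mcg = 28.23091 mg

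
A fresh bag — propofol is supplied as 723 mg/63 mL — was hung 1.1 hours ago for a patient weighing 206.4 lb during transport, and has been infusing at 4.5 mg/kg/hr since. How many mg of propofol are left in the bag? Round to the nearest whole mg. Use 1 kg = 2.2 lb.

Weight = 206.4 lb ÷ 2.2 lb/kg = 93.81818 kg
Dose = 4.5 mg/kg/hr × 93.81818 kg = 422.1818 mg/hr
Concentration = 723 mg ÷ 63 mL = 11.47619 mg/mL
Rate = 422.1818 mg/hr ÷ 11.47619 mg/mL = 36.78763 mL/hr
Volume infused = 36.78763 mL/hr × 1.1 hr = 40.46639 mL
Volume remaining = 63 − 40.46639 = 22.53361 mL
Drug remaining = 22.53361 mL × 11.47619 mg/mL = 258.6 mg

259 mg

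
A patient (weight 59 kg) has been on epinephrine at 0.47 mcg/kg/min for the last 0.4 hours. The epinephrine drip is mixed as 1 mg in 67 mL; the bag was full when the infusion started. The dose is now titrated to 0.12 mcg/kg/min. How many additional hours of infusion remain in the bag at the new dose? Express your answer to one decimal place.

Initial rate:
Dose = 0.47 mcg/kg/min × 59 kg = 27.73 mcg/min
27.73 mcg/min × 60 min/hr = 1663.8 mcg/hr
Concentration = 1 mg ÷ 67 mL = 0.01492537 mg/mL = 14.92537 mcg/mL
Rate = 1663.8 mcg/hr ÷ 14.92537 mcg/mL = 111.4746 mL/hr
Volume infused so far = 111.4746 mL/hr × 0.4 hr = 44.58984 mL
Volume remaining = 67 − 44.58984 = 22.41016 mL
New rate:
Dose = 0.12 mcg/kg/min × 59 kg = 7.08 mcg/min
7.08 mcg/min × 60 min/hr = 424.8 mcg/hr
Rate = 424.8 mcg/hr ÷ 14.92537 mcg/mL = 28.4616 mL/hr
Time remaining = 22.41016 mL ÷ 28.4616 mL/hr = 0.7873823 hr

0.8 hours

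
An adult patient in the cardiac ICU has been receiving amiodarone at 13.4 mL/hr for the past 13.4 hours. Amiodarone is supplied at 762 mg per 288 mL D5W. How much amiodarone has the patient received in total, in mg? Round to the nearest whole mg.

Concentration = 762 mg ÷ 288 mL = 2.645833 mg/mL
Drug rate = 13.4 mL/hr × 2.645833 mg/mL = 35.45417 mg/hr
Total = 35.45417 mg/hr × 13.4 hr = 475.0858 mg

475 mg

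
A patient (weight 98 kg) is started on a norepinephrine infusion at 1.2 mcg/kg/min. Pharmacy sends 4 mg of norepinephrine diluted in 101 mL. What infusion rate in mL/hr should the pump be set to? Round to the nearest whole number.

Dose = 1.2 mcg/kg/min × 98 kg = 117.6 mcg/min
117.6 mcg/min × 60 min/hr = 7056 mcg/hr
Concentration = 4 mg ÷ 101 mL = 0.03960396 mg/mL = 39.60396 mcg/mL
Rate = 7056 mcg/hr ÷ 39.60396 mcg/mL = 178.164 mL/hr

178 mL/hr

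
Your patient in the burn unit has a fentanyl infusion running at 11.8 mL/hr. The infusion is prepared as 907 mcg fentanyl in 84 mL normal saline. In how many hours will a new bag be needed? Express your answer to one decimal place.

Duration = 84 mL ÷ 11.8 mL/hr = 7.118644 hr

7.1 hours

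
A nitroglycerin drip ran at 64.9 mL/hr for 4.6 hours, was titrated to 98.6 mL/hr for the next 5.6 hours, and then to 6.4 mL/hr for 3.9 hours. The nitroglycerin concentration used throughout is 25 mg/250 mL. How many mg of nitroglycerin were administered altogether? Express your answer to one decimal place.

87.6 mg

Concentration = 25 mg ÷ 250 mL = 0.1 mg/mL
Stage 1: 64.9 mL/hr × 4.6 hr = 298.54 mL → 298.54 mL × 0.1 mg/mL = 29.854 mg
Stage 2: 98.6 mL/hr × 5.6 hr = 552.16 mL → 552.16 mL × 0.1 mg/mL = 55.216 mg
Stage 3: 6.4 mL/hr × 3.9 hr = 24.96 mL → 24.96 mL × 0.1 mg/mL = 2.496 mg
Total = 29.854 + 55.216 + 2.496 = 87.566 mg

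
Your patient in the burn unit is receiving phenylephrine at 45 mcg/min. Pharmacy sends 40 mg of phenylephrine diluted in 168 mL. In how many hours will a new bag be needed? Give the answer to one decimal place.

45 mcg/min × 60 min/hr = 2700 mcg/hr
Concentration = 40 mg ÷ 168 mL = 0.2380952 mg/mL = 238.0952 mcg/mL
Rate = 2700 mcg/hr ÷ 238.0952 mcg/mL = 11.34 mL/hr
Duration = 168 mL ÷ 11.34 mL/hr = 14.81481 hr

14.8 hours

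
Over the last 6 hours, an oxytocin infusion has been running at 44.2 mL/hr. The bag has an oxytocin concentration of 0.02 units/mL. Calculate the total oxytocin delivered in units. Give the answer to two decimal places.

5.30 units

Concentration = 0.02 units/mL = 20 milliunits/mL
Drug rate = 44.2 mL/hr × 20 milliunits/mL = 884 milliunits/hr
Total = 884 milliunits/hr × 6 hr = 5304 milliunits = 5.304 units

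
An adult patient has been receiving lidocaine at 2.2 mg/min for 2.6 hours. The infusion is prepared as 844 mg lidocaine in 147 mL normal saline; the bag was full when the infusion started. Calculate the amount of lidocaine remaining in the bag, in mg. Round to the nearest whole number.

2.2 mg/min × 60 min/hr = 132 mg/hr
Concentration = 844 mg ÷ 147 mL = 5.741497 mg/mL
Rate = 132 mg/hr ÷ 5.741497 mg/mL = 22.99052 mL/hr
Volume infused = 22.99052 mL/hr × 2.6 hr = 59.77536 mL
Volume remaining = 147 − 59.77536 = 87.22464 mL
Drug remaining = 87.22464 mL × 5.741497 mg/mL = 500.8 mg

501 mg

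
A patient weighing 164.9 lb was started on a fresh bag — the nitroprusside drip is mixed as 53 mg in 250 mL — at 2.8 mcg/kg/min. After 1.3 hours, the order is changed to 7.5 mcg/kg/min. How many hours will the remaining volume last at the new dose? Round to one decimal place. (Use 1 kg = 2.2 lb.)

Initial rate:
Weight = 164.9 lb ÷ 2.2 lb/kg = 74.95455 kg
Dose = 2.8 mcg/kg/min × 74.95455 kg = 209.8727 mcg/min
209.8727 mcg/min × 60 min/hr = 12592.36 mcg/hr
Concentration = 53 mg ÷ 250 mL = 0.212 mg/mL = 212 mcg/mL
Rate = 12592.36 mcg/hr ÷ 212 mcg/mL = 59.39794 mL/hr
Volume infused so far = 59.39794 mL/hr × 1.3 hr = 77.21732 mL
Volume remaining = 250 − 77.21732 = 172.7827 mL
New rate:
Dose = 7.5 mcg/kg/min × 74.95455 kg = 562.1591 mcg/min
562.1591 mcg/min × 60 min/hr = 33729.55 mcg/hr
Rate = 33729.55 mcg/hr ÷ 212 mcg/mL = 159.1016 mL/hr
Time remaining = 172.7827 mL ÷ 159.1016 mL/hr = 1.085989 hr

1.1 hours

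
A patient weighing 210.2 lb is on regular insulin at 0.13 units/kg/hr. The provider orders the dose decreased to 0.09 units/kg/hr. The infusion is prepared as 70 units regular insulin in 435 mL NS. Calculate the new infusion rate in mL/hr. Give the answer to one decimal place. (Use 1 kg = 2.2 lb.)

Weight = 210.2 lb ÷ 2.2 lb/kg = 95.54545 kg
Dose = 0.09 units/kg/hr × 95.54545 kg = 8.599091 units/hr
Concentration = 70 units ÷ 435 mL = 0.1609195 units/mL
Rate = 8.599091 units/hr ÷ 0.1609195 units/mL = 53.43721 mL/hr

53.4 mL/hr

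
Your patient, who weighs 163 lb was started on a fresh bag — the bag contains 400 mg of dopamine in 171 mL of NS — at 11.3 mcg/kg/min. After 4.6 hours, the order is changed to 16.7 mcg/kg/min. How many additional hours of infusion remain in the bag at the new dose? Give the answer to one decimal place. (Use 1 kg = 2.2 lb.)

Initial rate:
Weight = 163 lb ÷ 2.2 lb/kg = 74.09091 kg
Dose = 11.3 mcg/kg/min × 74.09091 kg = 837.2273 mcg/min
837.2273 mcg/min × 60 min/hr = 50233.64 mcg/hr
Concentration = 400 mg ÷ 171 mL = 2.339181 mg/mL = 2339.181 mcg/mL
Rate = 50233.64 mcg/hr ÷ 2339.181 mcg/mL = 21.47488 mL/hr
Volume infused so far = 21.47488 mL/hr × 4.6 hr = 98.78445 mL
Volume remaining = 171 − 98.78445 = 72.21555 mL
New rate:
Dose = 16.7 mcg/kg/min × 74.09091 kg = 1237.318 mcg/min
1237.318 mcg/min × 60 min/hr = 74239.09 mcg/hr
Rate = 74239.09 mcg/hr ÷ 2339.181 mcg/mL = 31.73721 mL/hr
Time remaining = 72.21555 mL ÷ 31.73721 mL/hr = 2.275422 hr

2.3 hours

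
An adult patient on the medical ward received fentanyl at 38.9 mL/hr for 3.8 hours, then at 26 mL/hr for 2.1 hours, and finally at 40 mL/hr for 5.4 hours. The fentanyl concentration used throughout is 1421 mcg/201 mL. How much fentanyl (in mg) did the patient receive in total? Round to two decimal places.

Concentration = 1421 mcg ÷ 201 mL = 7.069652 mcg/mL
Stage 1: 38.9 mL/hr × 3.8 hr = 147.82 mL → 147.82 mL × 7.069652 mcg/mL = 1045.036 mcg
Stage 2: 26 mL/hr × 2.1 hr = 54.6 mL → 54.6 mL × 7.069652 mcg/mL = 386.003 mcg
Stage 3: 40 mL/hr × 5.4 hr = 216 mL → 216 mL × 7.069652 mcg/mL = 1527.045 mcg
Total = 1045.036 + 386.003 + 1527.045 = 2958.084 mcg = 2.958084 mg

2.96 mg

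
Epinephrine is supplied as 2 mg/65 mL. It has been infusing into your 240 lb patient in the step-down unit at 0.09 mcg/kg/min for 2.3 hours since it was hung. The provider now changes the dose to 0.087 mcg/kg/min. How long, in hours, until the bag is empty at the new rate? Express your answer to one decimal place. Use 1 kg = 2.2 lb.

Initial rate:
Weight = 240 lb ÷ 2.2 lb/kg = 109.0909 kg
Dose = 0.09 mcg/kg/min × 109.0909 kg = 9.818182 mcg/min
9.818182 mcg/min × 60 min/hr = 589.0909 mcg/hr
Concentration = 2 mg ÷ 65 mL = 0.03076923 mg/mL = 30.76923 mcg/mL
Rate = 589.0909 mcg/hr ÷ 30.76923 mcg/mL = 19.14545 mL/hr
Volume infused so far = 19.14545 mL/hr × 2.3 hr = 44.03455 mL
Volume remaining = 65 − 44.03455 = 20.96545 mL
New rate:
Dose = 0.087 mcg/kg/min × 109.0909 kg = 9.490909 mcg/min
9.490909 mcg/min × 60 min/hr = 569.4545 mcg/hr
Rate = 569.4545 mcg/hr ÷ 30.76923 mcg/mL = 18.50727 mL/hr
Time remaining = 20.96545 mL ÷ 18.50727 mL/hr = 1.132822 hr

1.1 hours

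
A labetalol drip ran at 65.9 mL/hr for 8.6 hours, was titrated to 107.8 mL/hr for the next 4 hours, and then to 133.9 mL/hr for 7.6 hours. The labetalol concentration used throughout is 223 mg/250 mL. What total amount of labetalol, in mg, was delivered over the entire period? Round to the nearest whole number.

Concentration = 223 mg ÷ 250 mL = 0.892 mg/mL
Stage 1: 65.9 mL/hr × 8.6 hr = 566.74 mL → 566.74 mL × 0.892 mg/mL = 505.5321 mg
Stage 2: 107.8 mL/hr × 4 hr = 431.2 mL → 431.2 mL × 0.892 mg/mL = 384.6304 mg
Stage 3: 133.9 mL/hr × 7.6 hr = 1017.64 mL → 1017.64 mL × 0.892 mg/mL = 907.7349 mg
Total = 505.5321 + 384.6304 + 907.7349 = 1797.897 mg

1798 mg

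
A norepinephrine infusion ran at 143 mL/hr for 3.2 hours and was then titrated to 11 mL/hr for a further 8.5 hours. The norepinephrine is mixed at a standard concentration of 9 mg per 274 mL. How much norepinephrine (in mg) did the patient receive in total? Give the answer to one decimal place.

18.1 mg

Concentration = 9 mg ÷ 274 mL = 0.03284672 mg/mL
Stage 1: 143 mL/hr × 3.2 hr = 457.6 mL → 457.6 mL × 0.03284672 mg/mL = 15.03066 mg
Stage 2: 11 mL/hr × 8.5 hr = 93.5 mL → 93.5 mL × 0.03284672 mg/mL = 3.071168 mg
Total = 15.03066 + 3.071168 = 18.10182 mg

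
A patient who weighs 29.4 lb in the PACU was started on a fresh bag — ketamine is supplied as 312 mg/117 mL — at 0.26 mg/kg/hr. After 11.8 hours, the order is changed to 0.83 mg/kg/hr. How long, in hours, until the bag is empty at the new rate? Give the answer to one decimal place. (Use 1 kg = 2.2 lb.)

24.4 hours

Initial rate:
Weight = 29.4 lb ÷ 2.2 lb/kg = 13.36364 kg
Dose = 0.26 mg/kg/hr × 13.36364 kg = 3.474545 mg/hr
Concentration = 312 mg ÷ 117 mL = 2.666667 mg/mL
Rate = 3.474545 mg/hr ÷ 2.666667 mg/mL = 1.302955 mL/hr
Volume infused so far = 1.302955 mL/hr × 11.8 hr = 15.37486 mL
Volume remaining = 117 − 15.37486 = 101.6251 mL
New rate:
Dose = 0.83 mg/kg/hr × 13.36364 kg = 11.09182 mg/hr
Rate = 11.09182 mg/hr ÷ 2.666667 mg/mL = 4.159432 mL/hr
Time remaining = 101.6251 mL ÷ 4.159432 mL/hr = 24.43246 hr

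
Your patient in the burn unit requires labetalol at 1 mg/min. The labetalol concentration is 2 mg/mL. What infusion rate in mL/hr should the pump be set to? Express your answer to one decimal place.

1 mg/min × 60 min/hr = 60 mg/hr
Rate = 60 mg/hr ÷ 2 mg/mL = 30 mL/hr

30.0 mL/hr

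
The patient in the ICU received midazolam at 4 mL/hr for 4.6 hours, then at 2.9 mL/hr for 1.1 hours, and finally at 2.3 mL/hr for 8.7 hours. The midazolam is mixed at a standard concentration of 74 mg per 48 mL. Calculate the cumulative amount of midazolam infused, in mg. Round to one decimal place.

64.1 mg

Concentration = 74 mg ÷ 48 mL = 1.541667 mg/mL
Stage 1: 4 mL/hr × 4.6 hr = 18.4 mL → 18.4 mL × 1.541667 mg/mL = 28.36667 mg
Stage 2: 2.9 mL/hr × 1.1 hr = 3.19 mL → 3.19 mL × 1.541667 mg/mL = 4.917917 mg
Stage 3: 2.3 mL/hr × 8.7 hr = 20.01 mL → 20.01 mL × 1.541667 mg/mL = 30.84875 mg
Total = 28.36667 + 4.917917 + 30.84875 = 64.13333 mg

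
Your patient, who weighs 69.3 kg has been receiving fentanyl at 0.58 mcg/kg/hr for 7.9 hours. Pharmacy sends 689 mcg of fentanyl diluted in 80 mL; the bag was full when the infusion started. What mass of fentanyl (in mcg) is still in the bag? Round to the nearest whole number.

371 mcg

Dose = 0.58 mcg/kg/hr × 69.3 kg = 40.194 mcg/hr
Concentration = 689 mcg ÷ 80 mL = 8.6125 mcg/mL
Rate = 40.194 mcg/hr ÷ 8.6125 mcg/mL = 4.666938 mL/hr
Volume infused = 4.666938 mL/hr × 7.9 hr = 36.86881 mL
Volume remaining = 80 − 36.86881 = 43.13119 mL
Drug remaining = 43.13119 mL × 8.6125 mcg/mL = 371.4674 mcg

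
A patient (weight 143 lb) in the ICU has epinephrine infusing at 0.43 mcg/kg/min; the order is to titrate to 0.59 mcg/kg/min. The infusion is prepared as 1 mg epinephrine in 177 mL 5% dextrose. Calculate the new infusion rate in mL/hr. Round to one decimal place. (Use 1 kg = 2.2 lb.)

Weight = 143 lb ÷ 2.2 lb/kg = 65 kg
Dose = 0.59 mcg/kg/min × 65 kg = 38.35 mcg/min
38.35 mcg/min × 60 min/hr = 2301 mcg/hr
Concentration = 1 mg ÷ 177 mL = 0.005649718 mg/mL = 5.649718 mcg/mL
Rate = 2301 mcg/hr ÷ 5.649718 mcg/mL = 407.277 mL/hr

407.3 mL/hr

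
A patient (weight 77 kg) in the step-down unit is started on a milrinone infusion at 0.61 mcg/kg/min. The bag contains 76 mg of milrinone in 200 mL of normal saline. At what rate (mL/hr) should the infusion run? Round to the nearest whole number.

7 mL/hr

Dose = 0.61 mcg/kg/min × 77 kg = 46.97 mcg/min
46.97 mcg/min × 60 min/hr = 2818.2 mcg/hr
Concentration = 76 mg ÷ 200 mL = 0.38 mg/mL = 380 mcg/mL
Rate = 2818.2 mcg/hr ÷ 380 mcg/mL = 7.416316 mL/hr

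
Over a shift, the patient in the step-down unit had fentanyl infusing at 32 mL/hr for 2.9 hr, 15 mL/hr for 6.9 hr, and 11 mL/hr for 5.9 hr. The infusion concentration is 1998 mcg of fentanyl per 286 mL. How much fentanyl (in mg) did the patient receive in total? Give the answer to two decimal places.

1.82 mg

Concentration = 1998 mcg ÷ 286 mL = 6.986014 mcg/mL
Stage 1: 32 mL/hr × 2.9 hr = 92.8 mL → 92.8 mL × 6.986014 mcg/mL = 648.3021 mcg
Stage 2: 15 mL/hr × 6.9 hr = 103.5 mL → 103.5 mL × 6.986014 mcg/mL = 723.0524 mcg
Stage 3: 11 mL/hr × 5.9 hr = 64.9 mL → 64.9 mL × 6.986014 mcg/mL = 453.3923 mcg
Total = 648.3021 + 723.0524 + 453.3923 = 1824.747 mcg = 1.824747 mg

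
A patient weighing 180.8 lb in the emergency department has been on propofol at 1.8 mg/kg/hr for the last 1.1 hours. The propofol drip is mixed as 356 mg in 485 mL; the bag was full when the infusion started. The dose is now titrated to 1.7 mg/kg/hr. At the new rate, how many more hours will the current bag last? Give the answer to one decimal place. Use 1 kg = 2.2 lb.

1.4 hours

Initial rate:
Weight = 180.8 lb ÷ 2.2 lb/kg = 82.18182 kg
Dose = 1.8 mg/kg/hr × 82.18182 kg = 147.9273 mg/hr
Concentration = 356 mg ÷ 485 mL = 0.7340206 mg/mL
Rate = 147.9273 mg/hr ÷ 0.7340206 mg/mL = 201.5301 mL/hr
Volume infused so far = 201.5301 mL/hr × 1.1 hr = 221.6831 mL
Volume remaining = 485 − 221.6831 = 263.3169 mL
New rate:
Dose = 1.7 mg/kg/hr × 82.18182 kg = 139.7091 mg/hr
Rate = 139.7091 mg/hr ÷ 0.7340206 mg/mL = 190.334 mL/hr
Time remaining = 263.3169 mL ÷ 190.334 mL/hr = 1.383446 hr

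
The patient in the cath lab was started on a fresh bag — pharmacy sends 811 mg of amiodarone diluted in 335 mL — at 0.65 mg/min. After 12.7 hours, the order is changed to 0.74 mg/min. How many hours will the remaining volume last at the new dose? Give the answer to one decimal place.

Initial rate:
0.65 mg/min × 60 min/hr = 39 mg/hr
Concentration = 811 mg ÷ 335 mL = 2.420896 mg/mL
Rate = 39 mg/hr ÷ 2.420896 mg/mL = 16.10974 mL/hr
Volume infused so far = 16.10974 mL/hr × 12.7 hr = 204.5937 mL
Volume remaining = 335 − 204.5937 = 130.4063 mL
New rate:
0.74 mg/min × 60 min/hr = 44.4 mg/hr
Rate = 44.4 mg/hr ÷ 2.420896 mg/mL = 18.34032 mL/hr
Time remaining = 130.4063 mL ÷ 18.34032 mL/hr = 7.11036 hr

7.1 hours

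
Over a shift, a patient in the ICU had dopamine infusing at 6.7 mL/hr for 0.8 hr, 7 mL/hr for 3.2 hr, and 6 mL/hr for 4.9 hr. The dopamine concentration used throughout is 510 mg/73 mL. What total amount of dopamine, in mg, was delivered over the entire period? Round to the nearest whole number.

399 mg

Concentration = 510 mg ÷ 73 mL = 6.986301 mg/mL
Stage 1: 6.7 mL/hr × 0.8 hr = 5.36 mL → 5.36 mL × 6.986301 mg/mL = 37.44658 mg
Stage 2: 7 mL/hr × 3.2 hr = 22.4 mL → 22.4 mL × 6.986301 mg/mL = 156.4932 mg
Stage 3: 6 mL/hr × 4.9 hr = 29.4 mL → 29.4 mL × 6.986301 mg/mL = 205.3973 mg
Total = 37.44658 + 156.4932 + 205.3973 = 399.337 mg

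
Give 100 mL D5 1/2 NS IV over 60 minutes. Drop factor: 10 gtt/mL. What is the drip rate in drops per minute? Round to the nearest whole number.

100 mL ÷ (60 min) = 1.666667 mL/min
1.666667 mL/min × 10 gtt/mL = 16.66667 gtt/min

17 gtt/min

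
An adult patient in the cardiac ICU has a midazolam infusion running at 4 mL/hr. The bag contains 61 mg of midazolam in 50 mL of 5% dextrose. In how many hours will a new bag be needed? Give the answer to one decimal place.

Duration = 50 mL ÷ 4 mL/hr = 12.5 hr

12.5 hours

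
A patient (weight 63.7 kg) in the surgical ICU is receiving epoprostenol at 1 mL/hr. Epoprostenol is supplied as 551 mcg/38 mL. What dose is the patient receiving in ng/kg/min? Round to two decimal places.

Concentration = 551 mcg ÷ 38 mL = 14.5 mcg/mL = 14500 ng/mL
Drug rate = 1 mL/hr × 14500 ng/mL = 14500 ng/hr
14500 ng/hr ÷ 60 min/hr = 241.6667 ng/min
241.6667 ng/min ÷ 63.7 kg = 3.793825 ng/kg/min

3.79 ng/kg/min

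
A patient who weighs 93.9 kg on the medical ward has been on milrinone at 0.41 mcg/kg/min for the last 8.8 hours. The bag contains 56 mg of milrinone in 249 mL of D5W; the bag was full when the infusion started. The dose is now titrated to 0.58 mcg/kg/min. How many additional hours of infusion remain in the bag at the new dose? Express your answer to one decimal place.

10.9 hours

Initial rate:
Dose = 0.41 mcg/kg/min × 93.9 kg = 38.499 mcg/min
38.499 mcg/min × 60 min/hr = 2309.94 mcg/hr
Concentration = 56 mg ÷ 249 mL = 0.2248996 mg/mL = 224.8996 mcg/mL
Rate = 2309.94 mcg/hr ÷ 224.8996 mcg/mL = 10.27098 mL/hr
Volume infused so far = 10.27098 mL/hr × 8.8 hr = 90.38465 mL
Volume remaining = 249 − 90.38465 = 158.6153 mL
New rate:
Dose = 0.58 mcg/kg/min × 93.9 kg = 54.462 mcg/min
54.462 mcg/min × 60 min/hr = 3267.72 mcg/hr
Rate = 3267.72 mcg/hr ÷ 224.8996 mcg/mL = 14.52968 mL/hr
Time remaining = 158.6153 mL ÷ 14.52968 mL/hr = 10.91664 hr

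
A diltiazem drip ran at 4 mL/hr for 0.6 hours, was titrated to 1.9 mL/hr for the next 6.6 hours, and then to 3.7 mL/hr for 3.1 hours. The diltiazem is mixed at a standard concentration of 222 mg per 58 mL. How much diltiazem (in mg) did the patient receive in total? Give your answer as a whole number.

Concentration = 222 mg ÷ 58 mL = 3.827586 mg/mL
Stage 1: 4 mL/hr × 0.6 hr = 2.4 mL → 2.4 mL × 3.827586 mg/mL = 9.186207 mg
Stage 2: 1.9 mL/hr × 6.6 hr = 12.54 mL → 12.54 mL × 3.827586 mg/mL = 47.99793 mg
Stage 3: 3.7 mL/hr × 3.1 hr = 11.47 mL → 11.47 mL × 3.827586 mg/mL = 43.90241 mg
Total = 9.186207 + 47.99793 + 43.90241 = 101.0866 mg

101 mg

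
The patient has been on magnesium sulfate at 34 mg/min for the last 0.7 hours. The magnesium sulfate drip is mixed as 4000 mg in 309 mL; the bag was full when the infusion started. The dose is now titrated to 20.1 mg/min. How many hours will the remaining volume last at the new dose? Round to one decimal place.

2.1 hours

Initial rate:
34 mg/min × 60 min/hr = 2040 mg/hr
Concentration = 4000 mg ÷ 309 mL = 12.94498 mg/mL
Rate = 2040 mg/hr ÷ 12.94498 mg/mL = 157.59 mL/hr
Volume infused so far = 157.59 mL/hr × 0.7 hr = 110.313 mL
Volume remaining = 309 − 110.313 = 198.687 mL
New rate:
20.1 mg/min × 60 min/hr = 1206 mg/hr
Rate = 1206 mg/hr ÷ 12.94498 mg/mL = 93.1635 mL/hr
Time remaining = 198.687 mL ÷ 93.1635 mL/hr = 2.13267 hr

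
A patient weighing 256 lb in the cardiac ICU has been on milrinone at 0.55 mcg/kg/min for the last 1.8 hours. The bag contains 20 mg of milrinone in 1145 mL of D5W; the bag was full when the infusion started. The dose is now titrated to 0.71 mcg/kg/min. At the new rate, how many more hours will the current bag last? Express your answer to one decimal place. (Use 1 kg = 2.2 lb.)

2.6 hours

Initial rate:
Weight = 256 lb ÷ 2.2 lb/kg = 116.3636 kg
Dose = 0.55 mcg/kg/min × 116.3636 kg = 64 mcg/min
64 mcg/min × 60 min/hr = 3840 mcg/hr
Concentration = 20 mg ÷ 1145 mL = 0.01746725 mg/mL = 17.46725 mcg/mL
Rate = 3840 mcg/hr ÷ 17.46725 mcg/mL = 219.84 mL/hr
Volume infused so far = 219.84 mL/hr × 1.8 hr = 395.712 mL
Volume remaining = 1145 − 395.712 = 749.288 mL
New rate:
Dose = 0.71 mcg/kg/min × 116.3636 kg = 82.61818 mcg/min
82.61818 mcg/min × 60 min/hr = 4957.091 mcg/hr
Rate = 4957.091 mcg/hr ÷ 17.46725 mcg/mL = 283.7935 mL/hr
Time remaining = 749.288 mL ÷ 283.7935 mL/hr = 2.640258 hr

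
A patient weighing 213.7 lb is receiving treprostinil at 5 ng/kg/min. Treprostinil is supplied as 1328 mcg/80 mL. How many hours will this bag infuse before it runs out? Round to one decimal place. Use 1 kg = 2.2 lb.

Weight = 213.7 lb ÷ 2.2 lb/kg = 97.13636 kg
Dose = 5 ng/kg/min × 97.13636 kg = 485.6818 ng/min
485.6818 ng/min × 60 min/hr = 29140.91 ng/hr
Concentration = 1328 mcg ÷ 80 mL = 16.6 mcg/mL = 16600 ng/mL
Rate = 29140.91 ng/hr ÷ 16600 ng/mL = 1.755476 mL/hr
Duration = 80 mL ÷ 1.755476 mL/hr = 45.57167 hr

45.6 hours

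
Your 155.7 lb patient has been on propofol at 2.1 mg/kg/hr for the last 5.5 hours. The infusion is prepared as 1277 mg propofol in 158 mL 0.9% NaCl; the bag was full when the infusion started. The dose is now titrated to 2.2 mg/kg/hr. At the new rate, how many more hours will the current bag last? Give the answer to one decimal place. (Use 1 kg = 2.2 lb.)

3.0 hours

Initial rate:
Weight = 155.7 lb ÷ 2.2 lb/kg = 70.77273 kg
Dose = 2.1 mg/kg/hr × 70.77273 kg = 148.6227 mg/hr
Concentration = 1277 mg ÷ 158 mL = 8.082278 mg/mL
Rate = 148.6227 mg/hr ÷ 8.082278 mg/mL = 18.38872 mL/hr
Volume infused so far = 18.38872 mL/hr × 5.5 hr = 101.1379 mL
Volume remaining = 158 − 101.1379 = 56.86206 mL
New rate:
Dose = 2.2 mg/kg/hr × 70.77273 kg = 155.7 mg/hr
Rate = 155.7 mg/hr ÷ 8.082278 mg/mL = 19.26437 mL/hr
Time remaining = 56.86206 mL ÷ 19.26437 mL/hr = 2.95167 hr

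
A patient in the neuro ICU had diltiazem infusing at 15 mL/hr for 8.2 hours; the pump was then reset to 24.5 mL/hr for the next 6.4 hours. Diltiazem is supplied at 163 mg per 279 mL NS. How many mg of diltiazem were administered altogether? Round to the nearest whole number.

Concentration = 163 mg ÷ 279 mL = 0.5842294 mg/mL
Stage 1: 15 mL/hr × 8.2 hr = 123 mL → 123 mL × 0.5842294 mg/mL = 71.86022 mg
Stage 2: 24.5 mL/hr × 6.4 hr = 156.8 mL → 156.8 mL × 0.5842294 mg/mL = 91.60717 mg
Total = 71.86022 + 91.60717 = 163.4674 mg

163 mg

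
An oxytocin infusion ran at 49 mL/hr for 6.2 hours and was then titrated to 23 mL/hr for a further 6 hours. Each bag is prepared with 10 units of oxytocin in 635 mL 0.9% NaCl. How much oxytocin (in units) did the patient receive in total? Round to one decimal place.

7.0 units

Concentration = 10 units ÷ 635 mL = 0.01574803 units/mL
Stage 1: 49 mL/hr × 6.2 hr = 303.8 mL → 303.8 mL × 0.01574803 units/mL = 4.784252 units
Stage 2: 23 mL/hr × 6 hr = 138 mL → 138 mL × 0.01574803 units/mL = 2.173228 units
Total = 4.784252 + 2.173228 = 6.95748 units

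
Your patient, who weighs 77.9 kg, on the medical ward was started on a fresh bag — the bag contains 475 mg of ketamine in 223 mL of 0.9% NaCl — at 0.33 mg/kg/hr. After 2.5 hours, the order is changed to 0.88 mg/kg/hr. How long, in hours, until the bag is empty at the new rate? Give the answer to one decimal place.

6.0 hours

Initial rate:
Dose = 0.33 mg/kg/hr × 77.9 kg = 25.707 mg/hr
Concentration = 475 mg ÷ 223 mL = 2.130045 mg/mL
Rate = 25.707 mg/hr ÷ 2.130045 mg/mL = 12.06876 mL/hr
Volume infused so far = 12.06876 mL/hr × 2.5 hr = 30.1719 mL
Volume remaining = 223 − 30.1719 = 192.8281 mL
New rate:
Dose = 0.88 mg/kg/hr × 77.9 kg = 68.552 mg/hr
Rate = 68.552 mg/hr ÷ 2.130045 mg/mL = 32.18336 mL/hr
Time remaining = 192.8281 mL ÷ 32.18336 mL/hr = 5.991547 hr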